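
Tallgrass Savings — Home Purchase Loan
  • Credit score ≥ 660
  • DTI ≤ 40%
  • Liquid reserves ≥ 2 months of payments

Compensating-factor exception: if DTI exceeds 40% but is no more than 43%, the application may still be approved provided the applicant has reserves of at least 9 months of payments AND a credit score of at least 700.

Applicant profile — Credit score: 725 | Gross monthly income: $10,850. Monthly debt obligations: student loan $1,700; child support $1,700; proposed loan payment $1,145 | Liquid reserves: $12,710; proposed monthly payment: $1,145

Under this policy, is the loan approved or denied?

Approved

Credit score 725 ≥ 660 (meets base)
Total debts = (1,700 + 1,700 + 1,145) = 4,545. DTI = 4,545/10,850 = 41.9% > 40% — standard DTI limit exceeded.
Reserves = 12,710/1,145 = 11.1 months ≥ 2
DTI 41.9% is within the 40%–43% exception band; checking compensating factors.
Reserves 11.1 ≥ 9 months; credit score 725 ≥ 700.
Both compensating conditions met → exception applies.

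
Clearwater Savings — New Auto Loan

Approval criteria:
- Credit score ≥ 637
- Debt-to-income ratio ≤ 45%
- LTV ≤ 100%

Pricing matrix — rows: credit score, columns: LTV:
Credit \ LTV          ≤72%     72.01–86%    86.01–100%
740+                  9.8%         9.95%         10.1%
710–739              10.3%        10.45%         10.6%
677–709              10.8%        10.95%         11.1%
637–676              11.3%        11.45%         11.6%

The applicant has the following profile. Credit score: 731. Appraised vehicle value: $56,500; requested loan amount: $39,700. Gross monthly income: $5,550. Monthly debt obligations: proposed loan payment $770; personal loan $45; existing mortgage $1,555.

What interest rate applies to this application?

10.3%

Credit score 731 ≥ 637; Total monthly debts = (770 + 45 + 1,555) = 2,370. Debt-to-income = 2,370/5,550 = 42.7% — meets 45% limit
Loan-to-value = 39,700/56,500 = 70.3% — pass (100% max)
Row: 731 falls in 710–739. Column: 70.3% falls in ≤72%. Rate = 10.3%.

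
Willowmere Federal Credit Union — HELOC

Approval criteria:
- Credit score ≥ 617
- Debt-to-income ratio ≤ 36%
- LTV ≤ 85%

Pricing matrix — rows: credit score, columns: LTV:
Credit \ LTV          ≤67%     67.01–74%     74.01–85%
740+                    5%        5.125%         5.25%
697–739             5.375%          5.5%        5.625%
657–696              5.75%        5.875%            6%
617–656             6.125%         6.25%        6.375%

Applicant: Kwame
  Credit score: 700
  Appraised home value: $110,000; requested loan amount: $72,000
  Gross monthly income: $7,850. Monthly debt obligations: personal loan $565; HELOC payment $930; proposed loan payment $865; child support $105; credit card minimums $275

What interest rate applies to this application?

5.375%

Credit score 700 ≥ 617; Total monthly debts = (565 + 930 + 865 + 105 + 275) = 2,740. DTI: 2,740 ÷ 7,850 = 34.9%, within the 36% cap
Loan-to-value = 72,000/110,000 = 65.5% — pass (85% max)
Credit 700 → row 697–739; LTV 65.5% → column ≤67%. Grid cell → 5.375%.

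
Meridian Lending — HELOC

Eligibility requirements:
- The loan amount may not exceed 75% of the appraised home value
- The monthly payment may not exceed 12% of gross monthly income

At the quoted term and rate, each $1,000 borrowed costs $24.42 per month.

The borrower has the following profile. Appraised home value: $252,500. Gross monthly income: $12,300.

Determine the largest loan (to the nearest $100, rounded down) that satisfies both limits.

Payment cap: 12% × $12,300 = $1,476/month.
At $24.42 per $1,000, that supports 1,476/24.42 × 1,000 ≈ $60,442 → $60,400.
LTV cap: 75% × $252,500 = $189,375 → $189,300.
Binding constraint: payment-to-income.

$60,400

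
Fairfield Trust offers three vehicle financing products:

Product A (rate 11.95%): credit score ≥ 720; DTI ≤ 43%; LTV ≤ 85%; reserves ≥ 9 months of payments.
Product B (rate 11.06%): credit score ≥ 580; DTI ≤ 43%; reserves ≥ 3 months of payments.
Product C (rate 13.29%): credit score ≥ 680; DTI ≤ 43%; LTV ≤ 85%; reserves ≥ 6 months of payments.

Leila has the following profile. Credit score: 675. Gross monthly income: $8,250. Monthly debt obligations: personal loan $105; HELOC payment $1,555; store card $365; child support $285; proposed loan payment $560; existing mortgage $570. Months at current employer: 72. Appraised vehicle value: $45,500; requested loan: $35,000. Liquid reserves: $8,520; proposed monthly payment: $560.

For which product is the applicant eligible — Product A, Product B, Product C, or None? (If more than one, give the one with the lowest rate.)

Total debts = (105 + 1,555 + 365 + 285 + 560 + 570) = 3,440; DTI = 3,440/8,250 = 41.7%.
LTV = 35,000/45,500 = 76.9%.
Reserves = 8,520/560 = 15.2 months.
Product A: score 675 < 720; DTI 41.7% ≤ 43%; LTV 76.9% ≤ 85%; reserves 15.2 ≥ 9 mo → does not qualify.
Product B: score 675 ≥ 580; DTI 41.7% ≤ 43%; reserves 15.2 ≥ 3 mo → qualifies.
Product C: score 675 < 680; DTI 41.7% ≤ 43%; LTV 76.9% ≤ 85%; reserves 15.2 ≥ 6 mo → does not qualify.

Product B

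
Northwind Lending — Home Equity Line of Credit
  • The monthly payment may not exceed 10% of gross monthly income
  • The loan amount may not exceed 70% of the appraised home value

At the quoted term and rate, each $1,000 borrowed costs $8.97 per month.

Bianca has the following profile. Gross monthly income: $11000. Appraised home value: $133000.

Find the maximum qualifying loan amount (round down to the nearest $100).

Payment cap: 10% × $11,000 = $1,100/month.
At $8.97 per $1,000, that supports 1,100/8.97 × 1,000 ≈ $122,630 → $122,600.
LTV cap: 70% × $133,000 = $93,100 → $93,100.
Binding constraint: loan-to-value.

$93,100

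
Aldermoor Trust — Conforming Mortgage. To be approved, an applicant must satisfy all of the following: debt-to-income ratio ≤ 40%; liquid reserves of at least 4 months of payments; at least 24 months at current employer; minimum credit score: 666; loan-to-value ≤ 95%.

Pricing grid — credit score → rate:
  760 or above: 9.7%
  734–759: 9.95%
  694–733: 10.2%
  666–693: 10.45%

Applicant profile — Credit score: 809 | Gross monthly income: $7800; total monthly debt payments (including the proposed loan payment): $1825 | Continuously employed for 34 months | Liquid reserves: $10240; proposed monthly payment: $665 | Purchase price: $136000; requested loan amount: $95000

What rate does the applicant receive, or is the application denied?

Credit score 809 ≥ 666 (meets minimum)
Reserves = 10,240/665 = 15.4 months ≥ 4
LTV = 95,000/136,000 = 69.9% ≤ 95%
Employment 34 ≥ 24 months
DTI = 1,825/7,800 = 23.4% ≤ 40%
All requirements met. Score 809 falls in the 760 or above tier → 9.7%.

Approved at 9.7%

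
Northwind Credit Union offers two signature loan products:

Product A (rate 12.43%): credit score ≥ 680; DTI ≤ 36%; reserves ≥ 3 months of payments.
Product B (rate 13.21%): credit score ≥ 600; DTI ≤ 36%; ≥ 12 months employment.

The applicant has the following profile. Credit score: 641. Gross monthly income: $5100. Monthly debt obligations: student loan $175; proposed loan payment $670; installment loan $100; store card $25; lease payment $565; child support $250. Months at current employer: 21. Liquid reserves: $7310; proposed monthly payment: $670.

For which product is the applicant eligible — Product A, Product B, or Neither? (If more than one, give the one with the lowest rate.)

Total debts = (175 + 670 + 100 + 25 + 565 + 250) = 1,785; DTI = 1,785/5,100 = 35%.
Reserves = 7,310/670 = 10.9 months.
Product A: score 641 < 680; DTI 35% ≤ 36%; reserves 10.9 ≥ 3 mo → does not qualify.
Product B: score 641 ≥ 600; DTI 35% ≤ 36%; employment 21 ≥ 12 mo → qualifies.

Product B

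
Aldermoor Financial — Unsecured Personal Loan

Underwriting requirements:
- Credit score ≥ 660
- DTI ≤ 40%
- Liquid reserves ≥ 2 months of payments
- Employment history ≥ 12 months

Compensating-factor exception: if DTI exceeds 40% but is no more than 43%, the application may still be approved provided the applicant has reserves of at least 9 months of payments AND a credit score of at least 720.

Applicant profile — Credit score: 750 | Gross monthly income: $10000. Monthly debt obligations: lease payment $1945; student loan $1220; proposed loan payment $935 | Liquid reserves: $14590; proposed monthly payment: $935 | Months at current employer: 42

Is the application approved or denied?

Credit score 750 ≥ 660 (meets base)
Total debts = (1,945 + 1,220 + 935) = 4,100. DTI = 4,100/10,000 = 41% > 40% — standard DTI limit exceeded.
Reserves: 14,590 ÷ 935 = 15.6 months (meets 2-month minimum)
Employment 42 ≥ 12 months
41% falls in the override range (40%–43%), so the compensating-factor test applies.
Reserves 15.6 ≥ 9 months; credit score 750 ≥ 720.
Both compensating conditions met → exception applies.

Approved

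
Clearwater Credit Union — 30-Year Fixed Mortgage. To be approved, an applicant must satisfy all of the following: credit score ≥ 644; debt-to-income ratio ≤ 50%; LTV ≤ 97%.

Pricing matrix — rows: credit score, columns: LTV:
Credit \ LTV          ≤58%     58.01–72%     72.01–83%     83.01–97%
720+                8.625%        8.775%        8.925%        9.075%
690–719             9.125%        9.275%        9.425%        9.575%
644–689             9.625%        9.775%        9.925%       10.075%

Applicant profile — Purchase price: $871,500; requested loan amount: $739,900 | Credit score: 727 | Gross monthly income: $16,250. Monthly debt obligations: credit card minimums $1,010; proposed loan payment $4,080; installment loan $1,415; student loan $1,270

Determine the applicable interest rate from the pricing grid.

9.075%

Credit score 727 ≥ 644; Total monthly debts = (1,010 + 4,080 + 1,415 + 1,270) = 7,775. Debt-to-income = 7,775/16,250 = 47.8% — meets 50% limit
LTV = 739,900/871,500 = 84.9% ≤ 97%
Credit 727 → row 720+; LTV 84.9% → column 83.01–97%. Grid cell → 9.075%.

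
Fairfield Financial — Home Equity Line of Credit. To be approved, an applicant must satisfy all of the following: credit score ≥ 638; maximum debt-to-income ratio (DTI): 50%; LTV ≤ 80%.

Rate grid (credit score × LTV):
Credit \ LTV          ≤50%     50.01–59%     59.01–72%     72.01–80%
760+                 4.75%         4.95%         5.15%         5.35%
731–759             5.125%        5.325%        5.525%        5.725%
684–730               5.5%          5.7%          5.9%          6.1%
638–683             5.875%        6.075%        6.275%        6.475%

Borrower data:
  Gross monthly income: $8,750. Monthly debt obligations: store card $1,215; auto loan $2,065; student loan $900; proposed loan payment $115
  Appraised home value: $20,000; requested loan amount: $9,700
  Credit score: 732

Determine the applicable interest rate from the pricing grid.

Credit score 732 ≥ 638; Total monthly debts = (1,215 + 2,065 + 900 + 115) = 4,295. DTI = 4,295/8,750 = 49.1% ≤ 50%
LTV = 9,700/20,000 = 48.5% ≤ 80%
Row: 732 falls in 731–759. Column: 48.5% falls in ≤50%. Rate = 5.125%.

5.125%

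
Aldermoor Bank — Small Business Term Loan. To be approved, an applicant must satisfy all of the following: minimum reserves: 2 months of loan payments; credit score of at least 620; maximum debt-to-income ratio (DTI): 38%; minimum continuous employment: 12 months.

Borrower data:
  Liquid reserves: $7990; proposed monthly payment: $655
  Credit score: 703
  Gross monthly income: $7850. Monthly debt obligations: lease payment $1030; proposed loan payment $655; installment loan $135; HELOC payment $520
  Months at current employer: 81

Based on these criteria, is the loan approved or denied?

Reserves = 7,990/655 = 12.2 months ≥ 2
Credit score 703 ≥ 620 (meets)
Total monthly debts = (1,030 + 655 + 135 + 520) = 2,340. DTI = 2,340/7,850 = 29.8% ≤ 38%
Employment 81 ≥ 12 months
All criteria satisfied.

Approved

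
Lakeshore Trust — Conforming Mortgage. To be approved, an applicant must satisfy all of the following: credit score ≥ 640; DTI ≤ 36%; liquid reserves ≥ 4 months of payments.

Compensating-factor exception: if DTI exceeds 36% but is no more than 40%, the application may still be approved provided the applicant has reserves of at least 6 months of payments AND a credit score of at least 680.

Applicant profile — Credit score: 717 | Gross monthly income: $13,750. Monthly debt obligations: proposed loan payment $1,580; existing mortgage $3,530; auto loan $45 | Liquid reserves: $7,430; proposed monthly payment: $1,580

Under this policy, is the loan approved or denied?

Credit score 717 ≥ 640 (meets base)
Total debts = (1,580 + 3,530 + 45) = 5,155. DTI: 5,155 ÷ 13,750 = 37.5%, over the 36% base limit.
Reserves: 7,430 ÷ 1,580 = 4.7 months (meets 4-month minimum)
37.5% falls in the override range (36%–40%), so the compensating-factor test applies.
Override check — reserves: 4.7 mo (short of 6); score: 717 (ok).
Compensating-factor requirement not fully met.

Denied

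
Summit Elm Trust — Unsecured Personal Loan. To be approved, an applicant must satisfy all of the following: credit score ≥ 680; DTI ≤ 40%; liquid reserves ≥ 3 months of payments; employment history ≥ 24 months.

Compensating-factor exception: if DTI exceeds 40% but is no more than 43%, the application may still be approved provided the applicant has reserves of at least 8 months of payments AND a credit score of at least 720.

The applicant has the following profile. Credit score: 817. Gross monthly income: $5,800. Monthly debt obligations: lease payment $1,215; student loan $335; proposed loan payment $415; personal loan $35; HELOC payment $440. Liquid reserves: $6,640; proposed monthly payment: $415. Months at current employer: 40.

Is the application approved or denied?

Approved

Credit score 817 ≥ 680 (meets base)
Total debts = (1,215 + 335 + 415 + 35 + 440) = 2,440. DTI = 2,440/5,800 = 42.1% > 40% — standard DTI limit exceeded.
Reserves = 6,640/415 = 16.0 months ≥ 3
Employment 40 ≥ 24 months
42.1% falls in the override range (40%–43%), so the compensating-factor test applies.
Override check — reserves: 16.0 mo (ok); score: 817 (ok).
Both override conditions satisfied; DTI exception granted.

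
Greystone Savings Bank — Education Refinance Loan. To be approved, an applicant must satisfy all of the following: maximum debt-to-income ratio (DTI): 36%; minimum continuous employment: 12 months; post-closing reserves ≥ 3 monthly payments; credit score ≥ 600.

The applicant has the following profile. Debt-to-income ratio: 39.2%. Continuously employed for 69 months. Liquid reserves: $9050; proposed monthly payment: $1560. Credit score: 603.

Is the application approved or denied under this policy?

Denied

DTI 39.2% is over the 36% limit
Employment 69 ≥ 12 months
Liquid reserves cover 9,050/1,560 = 5.8 months — ≥ 3 required
Credit score 603 ≥ 600 (meets)
Fails on DTI.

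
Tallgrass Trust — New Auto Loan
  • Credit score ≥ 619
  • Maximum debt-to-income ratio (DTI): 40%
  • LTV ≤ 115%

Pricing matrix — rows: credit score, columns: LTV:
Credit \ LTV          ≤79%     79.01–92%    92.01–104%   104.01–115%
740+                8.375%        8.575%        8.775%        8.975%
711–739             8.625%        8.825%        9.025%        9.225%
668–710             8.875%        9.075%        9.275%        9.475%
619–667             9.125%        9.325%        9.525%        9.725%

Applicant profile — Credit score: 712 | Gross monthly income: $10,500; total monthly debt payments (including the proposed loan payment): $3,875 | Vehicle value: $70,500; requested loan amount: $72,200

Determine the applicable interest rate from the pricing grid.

Credit score 712 ≥ 619; Debt-to-income = 3,875/10,500 = 36.9% — meets 40% limit
LTV: 72,200 ÷ 70,500 = 102.4%, within 115% cap
Credit 712 → row 711–739; LTV 102.4% → column 92.01–104%. Grid cell → 9.025%.

9.025%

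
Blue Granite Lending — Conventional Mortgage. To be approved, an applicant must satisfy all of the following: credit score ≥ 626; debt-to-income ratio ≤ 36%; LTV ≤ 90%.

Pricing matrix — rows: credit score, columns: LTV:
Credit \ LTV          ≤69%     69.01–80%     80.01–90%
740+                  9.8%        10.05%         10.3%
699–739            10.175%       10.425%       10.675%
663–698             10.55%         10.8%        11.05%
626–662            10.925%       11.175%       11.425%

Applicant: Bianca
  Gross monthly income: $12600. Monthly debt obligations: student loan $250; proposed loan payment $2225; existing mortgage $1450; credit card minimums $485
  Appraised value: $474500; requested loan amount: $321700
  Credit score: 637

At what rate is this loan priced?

Credit score 637 ≥ 626; Total monthly debts = (250 + 2,225 + 1,450 + 485) = 4,410. Debt-to-income = 4,410/12,600 = 35% — meets 36% limit
LTV: 321,700 ÷ 474,500 = 67.8%, within 90% cap
Score 637 is in the 626–662 band; LTV 67.8% is in the ≤69% band → 10.925%.

10.925%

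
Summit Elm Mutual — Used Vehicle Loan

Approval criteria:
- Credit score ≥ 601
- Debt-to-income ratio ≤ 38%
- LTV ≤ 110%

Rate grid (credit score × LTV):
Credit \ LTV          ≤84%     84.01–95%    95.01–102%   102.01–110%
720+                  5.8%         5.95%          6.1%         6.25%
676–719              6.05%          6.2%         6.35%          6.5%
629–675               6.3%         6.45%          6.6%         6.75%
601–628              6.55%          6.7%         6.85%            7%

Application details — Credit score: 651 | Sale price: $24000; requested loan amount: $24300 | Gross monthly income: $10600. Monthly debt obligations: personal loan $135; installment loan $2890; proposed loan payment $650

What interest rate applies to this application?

6.6%

Credit score 651 ≥ 601; Total monthly debts = (135 + 2,890 + 650) = 3,675. DTI = 3,675/10,600 = 34.7% ≤ 38%
LTV = 24,300/24,000 = 101.2% ≤ 110%
Credit 651 → row 629–675; LTV 101.2% → column 95.01–102%. Grid cell → 6.6%.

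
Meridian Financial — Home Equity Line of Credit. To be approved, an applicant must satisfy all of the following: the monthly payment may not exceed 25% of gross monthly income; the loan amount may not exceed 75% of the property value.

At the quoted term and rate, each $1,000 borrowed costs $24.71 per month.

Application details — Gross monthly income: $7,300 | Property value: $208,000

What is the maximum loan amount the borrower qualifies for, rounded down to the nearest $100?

$73,800

Payment cap: 25% × $7,300 = $1,825/month.
At $24.71 per $1,000, that supports 1,825/24.71 × 1,000 ≈ $73,856 → $73,800.
LTV cap: 75% × $208,000 = $156,000 → $156,000.
Binding constraint: payment-to-income.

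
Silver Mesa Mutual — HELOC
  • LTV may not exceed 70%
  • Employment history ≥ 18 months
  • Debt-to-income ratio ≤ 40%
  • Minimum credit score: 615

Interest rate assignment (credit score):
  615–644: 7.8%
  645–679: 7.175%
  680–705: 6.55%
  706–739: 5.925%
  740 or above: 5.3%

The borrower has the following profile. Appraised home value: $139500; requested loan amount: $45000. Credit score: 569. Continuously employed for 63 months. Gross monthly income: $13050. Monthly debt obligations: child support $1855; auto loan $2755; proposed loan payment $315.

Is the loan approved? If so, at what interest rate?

Denied

Credit score 569 < 615 (below minimum)
Total monthly debts = (1,855 + 2,755 + 315) = 4,925. DTI: 4,925 ÷ 13,050 = 37.7%, within the 40% cap
Employment 63 ≥ 18 months
LTV = 45,000/139,500 = 32.3% ≤ 70%
Not all requirements met → denied.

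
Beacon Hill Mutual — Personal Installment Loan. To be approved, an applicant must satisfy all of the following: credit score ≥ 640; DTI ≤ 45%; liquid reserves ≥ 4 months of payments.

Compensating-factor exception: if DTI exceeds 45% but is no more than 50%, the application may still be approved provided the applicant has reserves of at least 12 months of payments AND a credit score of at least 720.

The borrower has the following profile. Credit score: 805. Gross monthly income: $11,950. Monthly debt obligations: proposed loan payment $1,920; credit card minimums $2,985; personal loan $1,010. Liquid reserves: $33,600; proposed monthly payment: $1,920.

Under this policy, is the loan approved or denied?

Approved

Credit score 805 ≥ 640 (meets base)
Total debts = (1,920 + 2,985 + 1,010) = 5,915. DTI = 5,915/11,950 = 49.5% > 45% — standard DTI limit exceeded.
Reserves = 33,600/1,920 = 17.5 months ≥ 4
49.5% falls in the override range (45%–50%), so the compensating-factor test applies.
Reserves 17.5 ≥ 12 months; credit score 805 ≥ 720.
Both compensating conditions met → exception applies.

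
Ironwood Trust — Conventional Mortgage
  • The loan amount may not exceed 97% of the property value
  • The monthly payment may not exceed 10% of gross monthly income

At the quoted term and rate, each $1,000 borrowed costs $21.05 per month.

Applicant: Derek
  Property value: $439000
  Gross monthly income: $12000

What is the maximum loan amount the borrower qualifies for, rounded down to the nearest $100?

$57,000

Payment cap: 10% × $12,000 = $1,200/month.
At $21.05 per $1,000, that supports 1,200/21.05 × 1,000 ≈ $57,007 → $57,000.
LTV cap: 97% × $439,000 = $425,830 → $425,800.
Binding constraint: payment-to-income.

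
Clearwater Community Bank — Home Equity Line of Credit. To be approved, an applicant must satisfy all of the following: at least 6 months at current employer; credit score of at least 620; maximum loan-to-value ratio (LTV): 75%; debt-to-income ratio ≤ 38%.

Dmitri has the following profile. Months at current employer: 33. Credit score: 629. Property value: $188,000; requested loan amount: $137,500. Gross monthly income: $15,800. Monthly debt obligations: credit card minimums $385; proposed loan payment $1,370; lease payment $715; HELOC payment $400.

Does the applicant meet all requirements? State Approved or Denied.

Employment 33 ≥ 6 months
Credit score 629 ≥ 620 (meets)
Loan-to-value = 137,500/188,000 = 73.1% — pass (75% max)
Total monthly debts = (385 + 1,370 + 715 + 400) = 2,870. DTI = 2,870/15,800 = 18.2% ≤ 38%
All criteria satisfied.

Approved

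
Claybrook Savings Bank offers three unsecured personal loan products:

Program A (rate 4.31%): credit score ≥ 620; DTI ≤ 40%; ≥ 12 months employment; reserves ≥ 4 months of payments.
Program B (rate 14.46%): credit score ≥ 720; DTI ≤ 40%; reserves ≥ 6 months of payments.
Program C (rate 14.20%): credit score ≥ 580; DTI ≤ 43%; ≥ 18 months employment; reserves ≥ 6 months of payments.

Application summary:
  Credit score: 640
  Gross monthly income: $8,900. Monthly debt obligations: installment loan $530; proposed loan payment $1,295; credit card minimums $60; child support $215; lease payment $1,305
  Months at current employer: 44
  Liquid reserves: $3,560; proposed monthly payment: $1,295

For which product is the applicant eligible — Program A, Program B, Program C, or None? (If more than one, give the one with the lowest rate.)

None

Total debts = (530 + 1,295 + 60 + 215 + 1,305) = 3,405; DTI = 3,405/8,900 = 38.3%.
Reserves = 3,560/1,295 = 2.7 months.
Program A: score 640 ≥ 620; DTI 38.3% ≤ 40%; employment 44 ≥ 12 mo; reserves 2.7 < 4 mo → does not qualify.
Program B: score 640 < 720; DTI 38.3% ≤ 40%; reserves 2.7 < 6 mo → does not qualify.
Program C: score 640 ≥ 580; DTI 38.3% ≤ 43%; employment 44 ≥ 18 mo; reserves 2.7 < 6 mo → does not qualify.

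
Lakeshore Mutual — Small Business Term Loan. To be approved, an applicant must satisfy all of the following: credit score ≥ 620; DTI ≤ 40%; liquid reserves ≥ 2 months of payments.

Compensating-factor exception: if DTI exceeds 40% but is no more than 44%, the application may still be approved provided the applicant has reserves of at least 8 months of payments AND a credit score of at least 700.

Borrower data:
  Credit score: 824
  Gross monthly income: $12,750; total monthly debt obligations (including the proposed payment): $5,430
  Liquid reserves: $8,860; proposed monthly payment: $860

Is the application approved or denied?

Credit score 824 ≥ 620 (meets base)
DTI: 5,430 ÷ 12,750 = 42.6%, over the 40% base limit.
Reserves = 8,860/860 = 10.3 months ≥ 2
DTI 42.6% is within the 40%–44% exception band; checking compensating factors.
Override check — reserves: 10.3 mo (ok); score: 824 (ok).
Both override conditions satisfied; DTI exception granted.

Approved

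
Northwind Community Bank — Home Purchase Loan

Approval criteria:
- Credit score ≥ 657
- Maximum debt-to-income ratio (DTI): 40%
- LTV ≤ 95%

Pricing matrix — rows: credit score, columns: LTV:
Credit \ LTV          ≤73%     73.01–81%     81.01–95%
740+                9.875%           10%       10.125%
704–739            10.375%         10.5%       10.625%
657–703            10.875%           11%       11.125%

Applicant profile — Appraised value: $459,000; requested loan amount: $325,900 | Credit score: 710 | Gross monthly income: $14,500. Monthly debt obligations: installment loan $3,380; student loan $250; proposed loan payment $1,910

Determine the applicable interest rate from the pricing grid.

10.375%

Credit score 710 ≥ 657; Total monthly debts = (3,380 + 250 + 1,910) = 5,540. DTI: 5,540 ÷ 14,500 = 38.2%, within the 40% cap
LTV = 325,900/459,000 = 71% ≤ 95%
Score 710 is in the 704–739 band; LTV 71% is in the ≤73% band → 10.375%.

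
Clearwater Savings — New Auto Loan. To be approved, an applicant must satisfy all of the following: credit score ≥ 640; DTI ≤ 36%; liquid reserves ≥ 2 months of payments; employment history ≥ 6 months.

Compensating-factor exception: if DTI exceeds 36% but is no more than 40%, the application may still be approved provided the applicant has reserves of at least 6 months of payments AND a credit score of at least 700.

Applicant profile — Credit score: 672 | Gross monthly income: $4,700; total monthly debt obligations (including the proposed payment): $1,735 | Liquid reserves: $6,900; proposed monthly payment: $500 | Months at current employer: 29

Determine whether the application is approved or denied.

Denied

Credit score 672 ≥ 640 (meets base)
DTI = 1,735/4,700 = 36.9% > 36% — standard DTI limit exceeded.
Reserves: 6,900 ÷ 500 = 13.8 months (meets 2-month minimum)
Employment 29 ≥ 6 months
36.9% falls in the override range (36%–40%), so the compensating-factor test applies.
Override check — reserves: 13.8 mo (ok); score: 672 (below 700).
Override conditions not both satisfied; exception does not apply.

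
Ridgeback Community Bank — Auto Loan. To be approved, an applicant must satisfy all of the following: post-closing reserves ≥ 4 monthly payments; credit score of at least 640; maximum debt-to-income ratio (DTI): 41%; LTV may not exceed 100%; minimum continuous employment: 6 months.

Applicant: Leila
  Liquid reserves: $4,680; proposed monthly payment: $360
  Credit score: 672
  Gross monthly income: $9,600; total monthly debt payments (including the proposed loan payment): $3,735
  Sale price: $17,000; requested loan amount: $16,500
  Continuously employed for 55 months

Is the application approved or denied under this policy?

Liquid reserves cover 4,680/360 = 13.0 months — ≥ 4 required
Credit score 672 ≥ 640 (meets)
DTI = 3,735/9,600 = 38.9% ≤ 41%
LTV: 16,500 ÷ 17,000 = 97.1%, within 100% cap
Employment 55 ≥ 6 months
All criteria satisfied.

Approved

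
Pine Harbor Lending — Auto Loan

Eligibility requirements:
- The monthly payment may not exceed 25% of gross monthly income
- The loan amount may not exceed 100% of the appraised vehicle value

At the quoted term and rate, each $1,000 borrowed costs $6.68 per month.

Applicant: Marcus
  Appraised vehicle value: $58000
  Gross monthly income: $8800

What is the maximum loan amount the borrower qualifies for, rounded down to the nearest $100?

$58,000

Payment cap: 25% × $8,800 = $2,200/month.
At $6.68 per $1,000, that supports 2,200/6.68 × 1,000 ≈ $329,341 → $329,300.
LTV cap: 100% × $58,000 = $58,000 → $58,000.
Binding constraint: loan-to-value.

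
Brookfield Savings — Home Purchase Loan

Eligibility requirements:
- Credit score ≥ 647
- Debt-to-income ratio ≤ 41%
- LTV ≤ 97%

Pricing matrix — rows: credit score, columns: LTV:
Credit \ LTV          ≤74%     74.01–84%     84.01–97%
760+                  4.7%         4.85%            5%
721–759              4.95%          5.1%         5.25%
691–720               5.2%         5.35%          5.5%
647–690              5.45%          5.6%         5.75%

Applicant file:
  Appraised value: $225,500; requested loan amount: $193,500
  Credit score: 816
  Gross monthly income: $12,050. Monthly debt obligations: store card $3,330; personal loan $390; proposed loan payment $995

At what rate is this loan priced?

5%

Credit score 816 ≥ 647; Total monthly debts = (3,330 + 390 + 995) = 4,715. Debt-to-income = 4,715/12,050 = 39.1% — meets 41% limit
LTV = 193,500/225,500 = 85.8% ≤ 97%
Credit 816 → row 760+; LTV 85.8% → column 84.01–97%. Grid cell → 5%.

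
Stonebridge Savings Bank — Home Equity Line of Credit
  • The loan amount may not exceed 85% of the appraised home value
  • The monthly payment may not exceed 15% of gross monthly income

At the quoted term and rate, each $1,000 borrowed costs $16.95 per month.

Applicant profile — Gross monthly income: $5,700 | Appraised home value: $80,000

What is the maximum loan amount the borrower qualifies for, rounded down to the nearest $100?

Payment cap: 15% × $5,700 = $855/month.
At $16.95 per $1,000, that supports 855/16.95 × 1,000 ≈ $50,442 → $50,400.
LTV cap: 85% × $80,000 = $68,000 → $68,000.
Binding constraint: payment-to-income.

$50,400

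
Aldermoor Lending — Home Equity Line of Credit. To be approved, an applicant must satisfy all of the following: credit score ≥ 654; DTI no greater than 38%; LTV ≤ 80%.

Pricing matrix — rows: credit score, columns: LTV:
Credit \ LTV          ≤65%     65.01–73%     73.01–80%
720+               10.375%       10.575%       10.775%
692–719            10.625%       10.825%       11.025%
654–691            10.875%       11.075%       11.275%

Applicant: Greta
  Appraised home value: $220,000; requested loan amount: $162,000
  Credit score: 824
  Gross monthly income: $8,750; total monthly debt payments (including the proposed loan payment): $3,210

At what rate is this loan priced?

Credit score 824 ≥ 654; Debt-to-income = 3,210/8,750 = 36.7% — meets 38% limit
Loan-to-value = 162,000/220,000 = 73.6% — pass (80% max)
Row: 824 falls in 720+. Column: 73.6% falls in 73.01–80%. Rate = 10.775%.

10.775%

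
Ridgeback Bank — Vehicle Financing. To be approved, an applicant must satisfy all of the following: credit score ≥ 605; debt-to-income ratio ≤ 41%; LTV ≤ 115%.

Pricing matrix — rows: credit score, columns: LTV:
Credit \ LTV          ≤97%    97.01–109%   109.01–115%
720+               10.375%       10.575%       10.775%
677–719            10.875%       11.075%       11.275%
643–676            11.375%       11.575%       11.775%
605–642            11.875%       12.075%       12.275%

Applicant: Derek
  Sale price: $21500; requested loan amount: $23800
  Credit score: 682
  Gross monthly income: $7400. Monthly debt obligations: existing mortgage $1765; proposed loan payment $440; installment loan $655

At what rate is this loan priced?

11.275%

Credit score 682 ≥ 605; Total monthly debts = (1,765 + 440 + 655) = 2,860. DTI = 2,860/7,400 = 38.6% ≤ 41%
Loan-to-value = 23,800/21,500 = 110.7% — pass (115% max)
Credit 682 → row 677–719; LTV 110.7% → column 109.01–115%. Grid cell → 11.275%.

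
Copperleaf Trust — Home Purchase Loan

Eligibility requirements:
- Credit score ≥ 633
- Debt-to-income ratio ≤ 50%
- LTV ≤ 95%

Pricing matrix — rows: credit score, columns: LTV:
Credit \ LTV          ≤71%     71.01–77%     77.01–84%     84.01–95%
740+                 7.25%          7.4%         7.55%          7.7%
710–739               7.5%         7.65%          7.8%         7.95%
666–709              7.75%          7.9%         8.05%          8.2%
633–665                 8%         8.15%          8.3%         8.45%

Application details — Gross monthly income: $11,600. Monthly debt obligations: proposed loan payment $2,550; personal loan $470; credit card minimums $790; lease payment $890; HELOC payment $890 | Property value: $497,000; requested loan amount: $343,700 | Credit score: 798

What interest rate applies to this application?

7.25%

Credit score 798 ≥ 633; Total monthly debts = (2,550 + 470 + 790 + 890 + 890) = 5,590. DTI: 5,590 ÷ 11,600 = 48.2%, within the 50% cap
LTV = 343,700/497,000 = 69.2% ≤ 95%
Credit 798 → row 740+; LTV 69.2% → column ≤71%. Grid cell → 7.25%.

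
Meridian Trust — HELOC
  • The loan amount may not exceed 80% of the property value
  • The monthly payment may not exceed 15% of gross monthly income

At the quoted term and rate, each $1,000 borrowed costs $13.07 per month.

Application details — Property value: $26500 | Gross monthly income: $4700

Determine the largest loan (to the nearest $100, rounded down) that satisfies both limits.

$21,200

Payment cap: 15% × $4,700 = $705/month.
At $13.07 per $1,000, that supports 705/13.07 × 1,000 ≈ $53,940 → $53,900.
LTV cap: 80% × $26,500 = $21,200 → $21,200.
Binding constraint: loan-to-value.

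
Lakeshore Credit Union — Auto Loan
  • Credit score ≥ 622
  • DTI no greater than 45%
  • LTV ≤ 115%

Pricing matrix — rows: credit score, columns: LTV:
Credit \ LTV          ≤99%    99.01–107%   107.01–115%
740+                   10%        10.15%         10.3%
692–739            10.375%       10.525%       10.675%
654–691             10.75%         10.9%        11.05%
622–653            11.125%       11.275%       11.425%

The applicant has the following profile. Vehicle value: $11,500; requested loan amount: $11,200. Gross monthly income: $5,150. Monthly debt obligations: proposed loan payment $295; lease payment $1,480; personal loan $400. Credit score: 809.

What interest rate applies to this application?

Credit score 809 ≥ 622; Total monthly debts = (295 + 1,480 + 400) = 2,175. DTI = 2,175/5,150 = 42.2% ≤ 45%
Loan-to-value = 11,200/11,500 = 97.4% — pass (115% max)
Credit 809 → row 740+; LTV 97.4% → column ≤99%. Grid cell → 10%.

10%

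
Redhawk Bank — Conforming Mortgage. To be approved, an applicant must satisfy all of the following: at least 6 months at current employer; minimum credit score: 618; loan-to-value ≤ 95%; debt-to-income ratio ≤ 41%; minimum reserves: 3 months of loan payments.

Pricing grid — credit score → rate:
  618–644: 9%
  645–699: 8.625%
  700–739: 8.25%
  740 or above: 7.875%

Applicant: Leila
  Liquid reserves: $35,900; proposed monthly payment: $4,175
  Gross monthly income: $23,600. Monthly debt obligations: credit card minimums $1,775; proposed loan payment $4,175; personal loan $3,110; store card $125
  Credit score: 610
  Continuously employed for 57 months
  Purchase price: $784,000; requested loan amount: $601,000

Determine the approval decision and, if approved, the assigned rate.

Denied

Credit score 610 < 618 (below minimum)
Reserves: 35,900 ÷ 4,175 = 8.6 months (meets 3-month minimum)
Employment 57 ≥ 6 months
Total monthly debts = (1,775 + 4,175 + 3,110 + 125) = 9,185. Debt-to-income = 9,185/23,600 = 38.9% — meets 41% limit
LTV: 601,000 ÷ 784,000 = 76.7%, within 95% cap
Not all requirements met → denied.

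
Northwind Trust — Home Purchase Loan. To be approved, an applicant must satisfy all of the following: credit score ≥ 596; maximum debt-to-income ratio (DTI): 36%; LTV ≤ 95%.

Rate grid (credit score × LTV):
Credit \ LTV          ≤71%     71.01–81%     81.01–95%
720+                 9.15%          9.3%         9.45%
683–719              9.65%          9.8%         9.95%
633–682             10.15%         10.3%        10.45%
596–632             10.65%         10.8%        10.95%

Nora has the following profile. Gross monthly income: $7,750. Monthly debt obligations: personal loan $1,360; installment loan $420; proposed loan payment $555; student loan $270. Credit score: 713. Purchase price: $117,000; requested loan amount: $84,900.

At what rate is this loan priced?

Credit score 713 ≥ 596; Total monthly debts = (1,360 + 420 + 555 + 270) = 2,605. DTI = 2,605/7,750 = 33.6% ≤ 36%
LTV: 84,900 ÷ 117,000 = 72.6%, within 95% cap
Credit 713 → row 683–719; LTV 72.6% → column 71.01–81%. Grid cell → 9.8%.

9.8%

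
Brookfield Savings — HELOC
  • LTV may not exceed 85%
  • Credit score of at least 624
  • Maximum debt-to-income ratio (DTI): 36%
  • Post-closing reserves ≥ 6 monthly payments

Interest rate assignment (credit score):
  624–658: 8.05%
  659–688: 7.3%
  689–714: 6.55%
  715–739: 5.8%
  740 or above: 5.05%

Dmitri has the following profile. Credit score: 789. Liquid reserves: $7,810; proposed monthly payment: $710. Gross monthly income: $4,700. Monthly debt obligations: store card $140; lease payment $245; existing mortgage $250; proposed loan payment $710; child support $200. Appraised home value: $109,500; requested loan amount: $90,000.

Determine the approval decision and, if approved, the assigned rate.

Approved at 5.05%

Credit score 789 ≥ 624 (meets minimum)
Reserves: 7,810 ÷ 710 = 11.0 months (meets 6-month minimum)
Total monthly debts = (140 + 245 + 250 + 710 + 200) = 1,545. Debt-to-income = 1,545/4,700 = 32.9% — meets 36% limit
Loan-to-value = 90,000/109,500 = 82.2% — pass (85% max)
All requirements met. Score 789 falls in the 740 or above tier → 5.05%.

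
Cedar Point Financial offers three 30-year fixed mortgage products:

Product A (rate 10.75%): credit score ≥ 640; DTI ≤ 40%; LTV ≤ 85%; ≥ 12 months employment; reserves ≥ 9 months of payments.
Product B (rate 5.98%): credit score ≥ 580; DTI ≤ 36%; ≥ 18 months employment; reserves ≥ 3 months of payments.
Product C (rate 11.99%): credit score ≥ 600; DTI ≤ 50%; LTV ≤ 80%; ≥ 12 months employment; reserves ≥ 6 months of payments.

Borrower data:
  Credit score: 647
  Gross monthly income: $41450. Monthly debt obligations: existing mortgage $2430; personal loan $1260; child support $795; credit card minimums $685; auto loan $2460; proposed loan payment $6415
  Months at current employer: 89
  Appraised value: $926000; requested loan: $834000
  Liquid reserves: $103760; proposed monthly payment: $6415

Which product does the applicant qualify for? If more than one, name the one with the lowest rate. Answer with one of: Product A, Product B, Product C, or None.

Total debts = (2,430 + 1,260 + 795 + 685 + 2,460 + 6,415) = 14,045; DTI = 14,045/41,450 = 33.9%.
LTV = 834,000/926,000 = 90.1%.
Reserves = 103,760/6,415 = 16.2 months.
Product A: score 647 ≥ 640; DTI 33.9% ≤ 40%; LTV 90.1% > 85%; employment 89 ≥ 12 mo; reserves 16.2 ≥ 9 mo → does not qualify.
Product B: score 647 ≥ 580; DTI 33.9% ≤ 36%; employment 89 ≥ 18 mo; reserves 16.2 ≥ 3 mo → qualifies.
Product C: score 647 ≥ 600; DTI 33.9% ≤ 50%; LTV 90.1% > 80%; employment 89 ≥ 12 mo; reserves 16.2 ≥ 6 mo → does not qualify.

Product B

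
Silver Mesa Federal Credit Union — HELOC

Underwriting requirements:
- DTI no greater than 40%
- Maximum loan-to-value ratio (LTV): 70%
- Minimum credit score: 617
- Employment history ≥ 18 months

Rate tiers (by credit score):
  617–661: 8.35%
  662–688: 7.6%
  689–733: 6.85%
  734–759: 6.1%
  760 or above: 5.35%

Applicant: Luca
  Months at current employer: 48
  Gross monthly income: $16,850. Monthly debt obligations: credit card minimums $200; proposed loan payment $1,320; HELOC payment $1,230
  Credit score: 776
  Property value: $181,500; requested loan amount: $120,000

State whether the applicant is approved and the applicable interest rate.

Credit score 776 ≥ 617 (meets minimum)
Total monthly debts = (200 + 1,320 + 1,230) = 2,750. DTI: 2,750 ÷ 16,850 = 16.3%, within the 40% cap
LTV: 120,000 ÷ 181,500 = 66.1%, within 70% cap
Employment 48 ≥ 18 months
All requirements met. Score 776 falls in the 760 or above tier → 5.35%.

Approved at 5.35%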